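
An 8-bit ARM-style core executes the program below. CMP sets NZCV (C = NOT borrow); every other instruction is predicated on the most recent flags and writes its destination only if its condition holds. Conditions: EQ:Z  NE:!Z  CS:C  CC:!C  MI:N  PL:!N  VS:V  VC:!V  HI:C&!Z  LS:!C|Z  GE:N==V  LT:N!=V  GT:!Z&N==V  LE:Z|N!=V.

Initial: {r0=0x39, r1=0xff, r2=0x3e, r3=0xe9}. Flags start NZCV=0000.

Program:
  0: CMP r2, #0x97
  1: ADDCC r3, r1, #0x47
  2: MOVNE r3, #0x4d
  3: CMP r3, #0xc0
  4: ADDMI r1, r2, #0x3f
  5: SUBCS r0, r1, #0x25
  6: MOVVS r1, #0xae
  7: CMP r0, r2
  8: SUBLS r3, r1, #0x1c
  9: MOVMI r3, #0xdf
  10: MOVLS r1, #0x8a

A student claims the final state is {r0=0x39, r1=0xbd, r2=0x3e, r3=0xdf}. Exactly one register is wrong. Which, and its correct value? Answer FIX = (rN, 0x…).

[0] flags=1001 → (cmp)
[1] flags=1001 CC?T → r3=0x46
[2] flags=1001 NE?T → r3=0x4d
[3] flags=1001 → (cmp)
[4] flags=1001 MI?T → r1=0x7d
[5] flags=1001 CS?F → skip
[6] flags=1001 VS?T → r1=0xae
[7] flags=1000 → (cmp)
[8] flags=1000 LS?T → r3=0x92
[9] flags=1000 MI?T → r3=0xdf
[10] flags=1000 LS?T → r1=0x8a

FIX = (r1, 0x8a)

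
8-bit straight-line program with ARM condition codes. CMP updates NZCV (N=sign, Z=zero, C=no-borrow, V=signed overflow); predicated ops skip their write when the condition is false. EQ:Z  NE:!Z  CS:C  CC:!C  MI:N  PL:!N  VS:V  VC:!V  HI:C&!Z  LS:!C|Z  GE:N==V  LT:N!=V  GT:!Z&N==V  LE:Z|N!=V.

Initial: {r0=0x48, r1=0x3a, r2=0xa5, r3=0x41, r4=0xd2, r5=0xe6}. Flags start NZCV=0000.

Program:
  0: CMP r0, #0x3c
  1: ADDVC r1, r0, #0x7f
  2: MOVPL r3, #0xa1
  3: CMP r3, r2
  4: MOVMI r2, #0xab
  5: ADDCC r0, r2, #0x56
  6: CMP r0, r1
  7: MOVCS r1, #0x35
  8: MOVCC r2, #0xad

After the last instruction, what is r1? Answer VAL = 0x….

VAL = 0xc7

0: ✓ CMP  NZCV=0010
1: ✓ ADDVC  r1←0xc7
2: ✓ MOVPL  r3←0xa1
3: ✓ CMP  NZCV=1000
4: ✓ MOVMI  r2←0xab
5: ✓ ADDCC  r0←0x01
6: ✓ CMP  NZCV=0000
7: · MOVCS
8: ✓ MOVCC  r2←0xad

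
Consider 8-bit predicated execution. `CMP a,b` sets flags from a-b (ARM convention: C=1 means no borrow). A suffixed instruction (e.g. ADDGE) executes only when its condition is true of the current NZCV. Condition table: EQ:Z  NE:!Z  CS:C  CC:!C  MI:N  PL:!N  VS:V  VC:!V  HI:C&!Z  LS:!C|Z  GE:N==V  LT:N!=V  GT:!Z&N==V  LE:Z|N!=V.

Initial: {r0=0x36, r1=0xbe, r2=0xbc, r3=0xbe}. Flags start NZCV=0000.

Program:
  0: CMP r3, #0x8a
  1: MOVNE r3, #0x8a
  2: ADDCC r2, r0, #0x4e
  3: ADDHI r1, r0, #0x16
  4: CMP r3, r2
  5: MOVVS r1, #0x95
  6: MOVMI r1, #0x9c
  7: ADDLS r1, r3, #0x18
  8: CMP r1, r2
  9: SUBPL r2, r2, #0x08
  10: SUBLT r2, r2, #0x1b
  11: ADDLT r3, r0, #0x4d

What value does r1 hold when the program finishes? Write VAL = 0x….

[0] flags=0010 → (cmp)
[1] flags=0010 NE?T → r3=0x8a
[2] flags=0010 CC?F → skip
[3] flags=0010 HI?T → r1=0x4c
[4] flags=1000 → (cmp)
[5] flags=1000 VS?F → skip
[6] flags=1000 MI?T → r1=0x9c
[7] flags=1000 LS?T → r1=0xa2
[8] flags=1000 → (cmp)
[9] flags=1000 PL?F → skip
[10] flags=1000 LT?T → r2=0xa1
[11] flags=1000 LT?T → r3=0x83

VAL = 0xa2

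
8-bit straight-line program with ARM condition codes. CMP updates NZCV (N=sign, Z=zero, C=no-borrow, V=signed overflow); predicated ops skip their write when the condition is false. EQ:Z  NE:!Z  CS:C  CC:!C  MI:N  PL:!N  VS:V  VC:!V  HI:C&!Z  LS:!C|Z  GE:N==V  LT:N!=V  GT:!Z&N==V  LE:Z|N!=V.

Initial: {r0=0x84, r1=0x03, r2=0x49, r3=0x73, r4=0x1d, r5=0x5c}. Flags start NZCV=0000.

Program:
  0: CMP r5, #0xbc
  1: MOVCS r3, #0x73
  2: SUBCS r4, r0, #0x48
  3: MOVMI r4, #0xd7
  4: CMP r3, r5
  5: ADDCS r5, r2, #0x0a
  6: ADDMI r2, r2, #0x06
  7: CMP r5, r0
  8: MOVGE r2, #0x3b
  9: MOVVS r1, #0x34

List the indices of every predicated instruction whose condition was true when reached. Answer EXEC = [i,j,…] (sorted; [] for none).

0: ✓ CMP  NZCV=1001
1: · MOVCS
2: · SUBCS
3: ✓ MOVMI  r4←0xd7
4: ✓ CMP  NZCV=0010
5: ✓ ADDCS  r5←0x53
6: · ADDMI
7: ✓ CMP  NZCV=1001
8: ✓ MOVGE  r2←0x3b
9: ✓ MOVVS  r1←0x34

EXEC = [3,5,8,9]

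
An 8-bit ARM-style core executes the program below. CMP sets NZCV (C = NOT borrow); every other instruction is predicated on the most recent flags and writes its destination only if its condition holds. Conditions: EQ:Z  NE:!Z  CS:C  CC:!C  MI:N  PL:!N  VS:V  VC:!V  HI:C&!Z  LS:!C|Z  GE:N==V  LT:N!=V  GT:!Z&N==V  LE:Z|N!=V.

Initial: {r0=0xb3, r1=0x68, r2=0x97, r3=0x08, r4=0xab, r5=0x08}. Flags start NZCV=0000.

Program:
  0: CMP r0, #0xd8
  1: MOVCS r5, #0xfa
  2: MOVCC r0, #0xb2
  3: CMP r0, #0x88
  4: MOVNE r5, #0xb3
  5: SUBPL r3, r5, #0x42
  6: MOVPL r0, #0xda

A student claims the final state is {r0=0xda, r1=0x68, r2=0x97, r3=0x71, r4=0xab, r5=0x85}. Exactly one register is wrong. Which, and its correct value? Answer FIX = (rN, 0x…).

FIX = (r5, 0xb3)

[0] flags=1000 → (cmp)
[1] flags=1000 CS?F → skip
[2] flags=1000 CC?T → r0=0xb2
[3] flags=0010 → (cmp)
[4] flags=0010 NE?T → r5=0xb3
[5] flags=0010 PL?T → r3=0x71
[6] flags=0010 PL?T → r0=0xda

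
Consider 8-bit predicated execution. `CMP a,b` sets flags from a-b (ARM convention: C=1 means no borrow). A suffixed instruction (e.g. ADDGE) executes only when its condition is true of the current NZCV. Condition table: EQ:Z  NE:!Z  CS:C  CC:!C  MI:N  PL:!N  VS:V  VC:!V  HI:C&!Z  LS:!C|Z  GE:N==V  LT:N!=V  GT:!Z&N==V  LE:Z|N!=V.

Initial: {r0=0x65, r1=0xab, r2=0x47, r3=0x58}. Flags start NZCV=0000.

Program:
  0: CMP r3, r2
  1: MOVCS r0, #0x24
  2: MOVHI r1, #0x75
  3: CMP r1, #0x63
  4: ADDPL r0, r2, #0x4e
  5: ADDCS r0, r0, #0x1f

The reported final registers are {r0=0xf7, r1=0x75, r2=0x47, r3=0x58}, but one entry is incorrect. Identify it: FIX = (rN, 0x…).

[0] flags=0010 → (cmp)
[1] flags=0010 CS?T → r0=0x24
[2] flags=0010 HI?T → r1=0x75
[3] flags=0010 → (cmp)
[4] flags=0010 PL?T → r0=0x95
[5] flags=0010 CS?T → r0=0xb4

FIX = (r0, 0xb4)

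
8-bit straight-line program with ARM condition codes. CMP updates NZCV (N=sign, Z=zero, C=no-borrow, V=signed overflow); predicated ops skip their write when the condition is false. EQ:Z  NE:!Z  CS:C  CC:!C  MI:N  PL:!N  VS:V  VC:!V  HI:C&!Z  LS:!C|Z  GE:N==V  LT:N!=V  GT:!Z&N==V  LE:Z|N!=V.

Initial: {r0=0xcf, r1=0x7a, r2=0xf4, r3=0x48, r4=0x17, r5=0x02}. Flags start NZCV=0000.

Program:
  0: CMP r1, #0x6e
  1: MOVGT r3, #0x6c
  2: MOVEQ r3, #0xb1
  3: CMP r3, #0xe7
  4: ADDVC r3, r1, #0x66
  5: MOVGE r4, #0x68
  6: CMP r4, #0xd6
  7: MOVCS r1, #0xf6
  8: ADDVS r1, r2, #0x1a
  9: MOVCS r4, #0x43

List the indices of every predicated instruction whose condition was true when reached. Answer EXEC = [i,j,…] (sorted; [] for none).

EXEC = [1,5,8]

[0] flags=0010 → (cmp)
[1] flags=0010 GT?T → r3=0x6c
[2] flags=0010 EQ?F → skip
[3] flags=1001 → (cmp)
[4] flags=1001 VC?F → skip
[5] flags=1001 GE?T → r4=0x68
[6] flags=1001 → (cmp)
[7] flags=1001 CS?F → skip
[8] flags=1001 VS?T → r1=0x0e
[9] flags=1001 CS?F → skip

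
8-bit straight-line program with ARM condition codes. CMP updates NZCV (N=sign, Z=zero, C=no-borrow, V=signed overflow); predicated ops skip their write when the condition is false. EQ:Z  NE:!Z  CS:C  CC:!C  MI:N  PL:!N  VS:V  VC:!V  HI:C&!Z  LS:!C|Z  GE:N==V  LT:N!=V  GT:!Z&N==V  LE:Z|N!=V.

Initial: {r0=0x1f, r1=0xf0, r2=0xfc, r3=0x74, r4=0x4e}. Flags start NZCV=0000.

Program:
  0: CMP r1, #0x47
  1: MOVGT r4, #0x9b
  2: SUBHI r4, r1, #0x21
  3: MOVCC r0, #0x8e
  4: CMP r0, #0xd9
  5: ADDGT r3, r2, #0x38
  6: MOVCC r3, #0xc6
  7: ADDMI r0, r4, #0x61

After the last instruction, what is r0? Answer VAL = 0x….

0: ✓ CMP  NZCV=1010
1: · MOVGT
2: ✓ SUBHI  r4←0xcf
3: · MOVCC
4: ✓ CMP  NZCV=0000
5: ✓ ADDGT  r3←0x34
6: ✓ MOVCC  r3←0xc6
7: · ADDMI

VAL = 0x1f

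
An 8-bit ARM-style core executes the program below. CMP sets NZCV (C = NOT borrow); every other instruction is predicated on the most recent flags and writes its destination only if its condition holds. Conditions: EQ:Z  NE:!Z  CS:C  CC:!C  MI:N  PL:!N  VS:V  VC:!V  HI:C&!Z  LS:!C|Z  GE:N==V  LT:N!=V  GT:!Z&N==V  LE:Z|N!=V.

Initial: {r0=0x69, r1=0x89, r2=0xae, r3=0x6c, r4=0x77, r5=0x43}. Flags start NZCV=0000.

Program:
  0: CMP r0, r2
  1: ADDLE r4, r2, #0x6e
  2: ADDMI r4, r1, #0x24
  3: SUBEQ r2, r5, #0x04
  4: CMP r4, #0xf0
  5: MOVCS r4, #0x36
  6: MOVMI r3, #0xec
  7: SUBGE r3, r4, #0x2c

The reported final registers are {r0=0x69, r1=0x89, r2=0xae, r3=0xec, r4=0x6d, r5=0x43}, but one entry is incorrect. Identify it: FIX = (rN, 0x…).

0: ✓ CMP  NZCV=1001
1: · ADDLE
2: ✓ ADDMI  r4←0xad
3: · SUBEQ
4: ✓ CMP  NZCV=1000
5: · MOVCS
6: ✓ MOVMI  r3←0xec
7: · SUBGE

FIX = (r4, 0xad)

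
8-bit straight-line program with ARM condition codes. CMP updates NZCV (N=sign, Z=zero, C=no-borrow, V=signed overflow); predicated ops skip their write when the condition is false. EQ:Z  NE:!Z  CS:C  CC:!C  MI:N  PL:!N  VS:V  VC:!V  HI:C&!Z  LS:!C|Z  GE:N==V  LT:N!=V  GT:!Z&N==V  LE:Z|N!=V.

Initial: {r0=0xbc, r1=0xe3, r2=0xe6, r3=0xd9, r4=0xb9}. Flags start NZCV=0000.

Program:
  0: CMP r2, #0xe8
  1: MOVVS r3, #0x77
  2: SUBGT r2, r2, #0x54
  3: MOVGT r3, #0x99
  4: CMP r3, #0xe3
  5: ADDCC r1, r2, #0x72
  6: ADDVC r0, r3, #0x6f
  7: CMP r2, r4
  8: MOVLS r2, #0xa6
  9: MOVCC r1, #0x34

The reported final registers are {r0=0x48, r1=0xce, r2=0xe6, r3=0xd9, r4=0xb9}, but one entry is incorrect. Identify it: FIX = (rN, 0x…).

FIX = (r1, 0x58)

0: ✓ CMP  NZCV=1000
1: · MOVVS
2: · SUBGT
3: · MOVGT
4: ✓ CMP  NZCV=1000
5: ✓ ADDCC  r1←0x58
6: ✓ ADDVC  r0←0x48
7: ✓ CMP  NZCV=0010
8: · MOVLS
9: · MOVCC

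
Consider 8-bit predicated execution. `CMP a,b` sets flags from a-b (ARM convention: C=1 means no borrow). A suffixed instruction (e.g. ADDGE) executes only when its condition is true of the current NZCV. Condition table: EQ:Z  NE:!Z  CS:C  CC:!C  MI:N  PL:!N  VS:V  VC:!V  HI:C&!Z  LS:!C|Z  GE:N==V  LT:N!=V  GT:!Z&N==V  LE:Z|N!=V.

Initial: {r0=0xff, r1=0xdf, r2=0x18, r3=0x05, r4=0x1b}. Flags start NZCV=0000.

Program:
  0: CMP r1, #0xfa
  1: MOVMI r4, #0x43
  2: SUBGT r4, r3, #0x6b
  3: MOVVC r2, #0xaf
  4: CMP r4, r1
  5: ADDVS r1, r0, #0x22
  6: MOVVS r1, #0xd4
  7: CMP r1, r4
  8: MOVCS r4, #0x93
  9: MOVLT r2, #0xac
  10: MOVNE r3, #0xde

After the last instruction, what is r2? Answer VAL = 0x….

[0] flags=1000 → (cmp)
[1] flags=1000 MI?T → r4=0x43
[2] flags=1000 GT?F → skip
[3] flags=1000 VC?T → r2=0xaf
[4] flags=0000 → (cmp)
[5] flags=0000 VS?F → skip
[6] flags=0000 VS?F → skip
[7] flags=1010 → (cmp)
[8] flags=1010 CS?T → r4=0x93
[9] flags=1010 LT?T → r2=0xac
[10] flags=1010 NE?T → r3=0xde

VAL = 0xac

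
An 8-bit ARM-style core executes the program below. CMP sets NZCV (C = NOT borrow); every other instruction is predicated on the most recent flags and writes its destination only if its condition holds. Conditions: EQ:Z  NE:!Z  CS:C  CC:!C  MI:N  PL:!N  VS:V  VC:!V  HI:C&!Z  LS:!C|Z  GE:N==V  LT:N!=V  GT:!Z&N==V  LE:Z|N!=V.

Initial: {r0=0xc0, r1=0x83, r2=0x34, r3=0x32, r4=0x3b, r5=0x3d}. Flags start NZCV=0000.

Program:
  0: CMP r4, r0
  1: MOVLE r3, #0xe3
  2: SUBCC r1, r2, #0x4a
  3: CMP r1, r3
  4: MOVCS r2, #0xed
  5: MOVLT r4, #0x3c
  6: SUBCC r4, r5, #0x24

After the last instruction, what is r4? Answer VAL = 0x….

VAL = 0x3c

0: ✓ CMP  NZCV=0000
1: · MOVLE
2: ✓ SUBCC  r1←0xea
3: ✓ CMP  NZCV=1010
4: ✓ MOVCS  r2←0xed
5: ✓ MOVLT  r4←0x3c
6: · SUBCC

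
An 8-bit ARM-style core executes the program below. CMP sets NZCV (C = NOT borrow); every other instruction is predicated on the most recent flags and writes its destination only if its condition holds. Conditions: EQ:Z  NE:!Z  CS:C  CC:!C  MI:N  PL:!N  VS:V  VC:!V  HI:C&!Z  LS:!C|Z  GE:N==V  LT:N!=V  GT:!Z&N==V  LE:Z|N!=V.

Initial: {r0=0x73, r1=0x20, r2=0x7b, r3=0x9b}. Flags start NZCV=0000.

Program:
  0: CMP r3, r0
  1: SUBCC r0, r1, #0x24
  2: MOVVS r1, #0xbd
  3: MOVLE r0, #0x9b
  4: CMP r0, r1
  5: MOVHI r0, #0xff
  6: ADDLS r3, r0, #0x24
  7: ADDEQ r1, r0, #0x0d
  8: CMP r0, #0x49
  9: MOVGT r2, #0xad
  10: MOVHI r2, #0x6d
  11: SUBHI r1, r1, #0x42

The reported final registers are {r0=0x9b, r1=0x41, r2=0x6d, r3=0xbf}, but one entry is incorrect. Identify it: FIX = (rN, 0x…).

[0] flags=0011 → (cmp)
[1] flags=0011 CC?F → skip
[2] flags=0011 VS?T → r1=0xbd
[3] flags=0011 LE?T → r0=0x9b
[4] flags=1000 → (cmp)
[5] flags=1000 HI?F → skip
[6] flags=1000 LS?T → r3=0xbf
[7] flags=1000 EQ?F → skip
[8] flags=0011 → (cmp)
[9] flags=0011 GT?F → skip
[10] flags=0011 HI?T → r2=0x6d
[11] flags=0011 HI?T → r1=0x7b

FIX = (r1, 0x7b)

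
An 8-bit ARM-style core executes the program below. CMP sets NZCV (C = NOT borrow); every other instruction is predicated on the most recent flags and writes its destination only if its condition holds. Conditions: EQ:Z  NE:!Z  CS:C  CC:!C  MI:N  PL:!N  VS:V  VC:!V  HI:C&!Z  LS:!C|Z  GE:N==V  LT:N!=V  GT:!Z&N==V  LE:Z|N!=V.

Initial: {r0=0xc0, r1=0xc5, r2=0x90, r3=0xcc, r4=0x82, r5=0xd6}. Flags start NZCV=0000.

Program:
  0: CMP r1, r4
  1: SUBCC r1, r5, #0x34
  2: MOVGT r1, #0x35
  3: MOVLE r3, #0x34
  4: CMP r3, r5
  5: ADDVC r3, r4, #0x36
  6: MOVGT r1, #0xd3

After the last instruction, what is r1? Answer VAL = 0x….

VAL = 0x35

0: ✓ CMP  NZCV=0010
1: · SUBCC
2: ✓ MOVGT  r1←0x35
3: · MOVLE
4: ✓ CMP  NZCV=1000
5: ✓ ADDVC  r3←0xb8
6: · MOVGT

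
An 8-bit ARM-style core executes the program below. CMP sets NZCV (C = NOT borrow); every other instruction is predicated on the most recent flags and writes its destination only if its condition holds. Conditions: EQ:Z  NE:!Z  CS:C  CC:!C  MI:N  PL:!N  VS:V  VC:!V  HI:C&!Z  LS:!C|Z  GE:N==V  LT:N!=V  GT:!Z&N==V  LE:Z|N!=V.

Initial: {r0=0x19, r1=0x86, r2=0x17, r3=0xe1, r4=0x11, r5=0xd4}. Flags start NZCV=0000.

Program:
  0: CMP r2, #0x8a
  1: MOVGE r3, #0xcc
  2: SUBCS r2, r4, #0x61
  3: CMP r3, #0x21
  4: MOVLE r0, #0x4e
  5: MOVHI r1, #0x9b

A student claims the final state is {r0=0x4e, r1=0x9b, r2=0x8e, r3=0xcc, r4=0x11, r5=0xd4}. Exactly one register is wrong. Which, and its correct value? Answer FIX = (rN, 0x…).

FIX = (r2, 0x17)

0: ✓ CMP  NZCV=1001
1: ✓ MOVGE  r3←0xcc
2: · SUBCS
3: ✓ CMP  NZCV=1010
4: ✓ MOVLE  r0←0x4e
5: ✓ MOVHI  r1←0x9b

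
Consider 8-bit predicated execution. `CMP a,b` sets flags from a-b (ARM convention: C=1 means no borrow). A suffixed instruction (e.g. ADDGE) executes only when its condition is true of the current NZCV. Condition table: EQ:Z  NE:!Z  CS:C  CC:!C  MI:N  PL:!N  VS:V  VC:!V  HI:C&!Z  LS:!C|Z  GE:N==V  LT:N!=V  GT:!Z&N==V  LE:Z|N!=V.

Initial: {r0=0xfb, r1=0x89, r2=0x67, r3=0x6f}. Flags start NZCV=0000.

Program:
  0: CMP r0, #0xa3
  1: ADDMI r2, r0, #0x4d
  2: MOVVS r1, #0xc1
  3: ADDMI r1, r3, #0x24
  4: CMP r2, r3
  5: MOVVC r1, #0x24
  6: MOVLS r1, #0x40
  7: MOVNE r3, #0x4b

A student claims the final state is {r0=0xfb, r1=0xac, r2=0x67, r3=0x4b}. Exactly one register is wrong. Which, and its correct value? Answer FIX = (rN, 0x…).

FIX = (r1, 0x40)

[0] flags=0010 → (cmp)
[1] flags=0010 MI?F → skip
[2] flags=0010 VS?F → skip
[3] flags=0010 MI?F → skip
[4] flags=1000 → (cmp)
[5] flags=1000 VC?T → r1=0x24
[6] flags=1000 LS?T → r1=0x40
[7] flags=1000 NE?T → r3=0x4b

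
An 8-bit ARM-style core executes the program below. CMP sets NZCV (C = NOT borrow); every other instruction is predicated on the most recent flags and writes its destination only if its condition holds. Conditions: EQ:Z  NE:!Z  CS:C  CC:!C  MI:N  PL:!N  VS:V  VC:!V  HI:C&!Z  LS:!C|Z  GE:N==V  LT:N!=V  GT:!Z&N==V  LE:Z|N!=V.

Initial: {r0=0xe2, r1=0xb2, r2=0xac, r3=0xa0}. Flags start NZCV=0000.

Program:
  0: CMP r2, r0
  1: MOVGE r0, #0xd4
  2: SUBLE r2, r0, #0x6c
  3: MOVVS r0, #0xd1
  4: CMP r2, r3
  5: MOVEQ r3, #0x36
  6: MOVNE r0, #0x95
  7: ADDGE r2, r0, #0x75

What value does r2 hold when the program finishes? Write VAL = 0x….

0: ✓ CMP  NZCV=1000
1: · MOVGE
2: ✓ SUBLE  r2←0x76
3: · MOVVS
4: ✓ CMP  NZCV=1001
5: · MOVEQ
6: ✓ MOVNE  r0←0x95
7: ✓ ADDGE  r2←0x0a

VAL = 0x0a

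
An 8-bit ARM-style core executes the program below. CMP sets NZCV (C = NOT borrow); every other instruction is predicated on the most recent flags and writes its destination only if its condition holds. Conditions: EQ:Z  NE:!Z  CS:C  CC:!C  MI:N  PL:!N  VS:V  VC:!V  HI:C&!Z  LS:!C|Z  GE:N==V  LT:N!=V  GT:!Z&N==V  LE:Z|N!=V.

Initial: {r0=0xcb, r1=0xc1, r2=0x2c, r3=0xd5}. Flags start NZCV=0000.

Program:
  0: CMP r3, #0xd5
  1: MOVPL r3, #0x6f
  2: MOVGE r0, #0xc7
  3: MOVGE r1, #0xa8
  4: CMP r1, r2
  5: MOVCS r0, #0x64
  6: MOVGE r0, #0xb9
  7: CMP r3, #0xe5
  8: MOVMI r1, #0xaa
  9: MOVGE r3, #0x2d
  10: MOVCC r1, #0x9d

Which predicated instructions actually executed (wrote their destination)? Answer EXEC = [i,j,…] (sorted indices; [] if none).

[0] flags=0110 → (cmp)
[1] flags=0110 PL?T → r3=0x6f
[2] flags=0110 GE?T → r0=0xc7
[3] flags=0110 GE?T → r1=0xa8
[4] flags=0011 → (cmp)
[5] flags=0011 CS?T → r0=0x64
[6] flags=0011 GE?F → skip
[7] flags=1001 → (cmp)
[8] flags=1001 MI?T → r1=0xaa
[9] flags=1001 GE?T → r3=0x2d
[10] flags=1001 CC?T → r1=0x9d

EXEC = [1,2,3,5,8,9,10]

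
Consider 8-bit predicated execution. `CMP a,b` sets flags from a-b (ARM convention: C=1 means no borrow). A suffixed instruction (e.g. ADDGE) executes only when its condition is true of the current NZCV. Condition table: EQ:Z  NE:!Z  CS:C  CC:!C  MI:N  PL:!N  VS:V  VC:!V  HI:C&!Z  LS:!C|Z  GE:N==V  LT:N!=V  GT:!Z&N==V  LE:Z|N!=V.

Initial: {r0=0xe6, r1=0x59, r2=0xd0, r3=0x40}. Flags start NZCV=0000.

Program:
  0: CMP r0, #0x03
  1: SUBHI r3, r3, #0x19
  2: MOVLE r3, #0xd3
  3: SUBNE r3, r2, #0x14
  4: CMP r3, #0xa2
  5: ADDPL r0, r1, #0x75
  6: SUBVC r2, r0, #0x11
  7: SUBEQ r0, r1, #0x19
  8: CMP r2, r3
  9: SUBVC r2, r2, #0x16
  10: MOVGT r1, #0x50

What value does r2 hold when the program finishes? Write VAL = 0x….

VAL = 0xa7

[0] flags=1010 → (cmp)
[1] flags=1010 HI?T → r3=0x27
[2] flags=1010 LE?T → r3=0xd3
[3] flags=1010 NE?T → r3=0xbc
[4] flags=0010 → (cmp)
[5] flags=0010 PL?T → r0=0xce
[6] flags=0010 VC?T → r2=0xbd
[7] flags=0010 EQ?F → skip
[8] flags=0010 → (cmp)
[9] flags=0010 VC?T → r2=0xa7
[10] flags=0010 GT?T → r1=0x50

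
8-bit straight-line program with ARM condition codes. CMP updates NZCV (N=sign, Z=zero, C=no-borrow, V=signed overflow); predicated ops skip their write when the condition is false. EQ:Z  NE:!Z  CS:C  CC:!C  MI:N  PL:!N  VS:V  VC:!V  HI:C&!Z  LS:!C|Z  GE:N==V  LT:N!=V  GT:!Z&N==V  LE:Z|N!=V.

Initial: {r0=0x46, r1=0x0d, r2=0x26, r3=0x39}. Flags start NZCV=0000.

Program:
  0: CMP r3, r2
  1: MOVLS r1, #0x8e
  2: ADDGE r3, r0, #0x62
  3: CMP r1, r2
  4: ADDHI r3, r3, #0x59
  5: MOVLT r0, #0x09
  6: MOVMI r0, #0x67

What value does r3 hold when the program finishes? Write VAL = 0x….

0: ✓ CMP  NZCV=0010
1: · MOVLS
2: ✓ ADDGE  r3←0xa8
3: ✓ CMP  NZCV=1000
4: · ADDHI
5: ✓ MOVLT  r0←0x09
6: ✓ MOVMI  r0←0x67

VAL = 0xa8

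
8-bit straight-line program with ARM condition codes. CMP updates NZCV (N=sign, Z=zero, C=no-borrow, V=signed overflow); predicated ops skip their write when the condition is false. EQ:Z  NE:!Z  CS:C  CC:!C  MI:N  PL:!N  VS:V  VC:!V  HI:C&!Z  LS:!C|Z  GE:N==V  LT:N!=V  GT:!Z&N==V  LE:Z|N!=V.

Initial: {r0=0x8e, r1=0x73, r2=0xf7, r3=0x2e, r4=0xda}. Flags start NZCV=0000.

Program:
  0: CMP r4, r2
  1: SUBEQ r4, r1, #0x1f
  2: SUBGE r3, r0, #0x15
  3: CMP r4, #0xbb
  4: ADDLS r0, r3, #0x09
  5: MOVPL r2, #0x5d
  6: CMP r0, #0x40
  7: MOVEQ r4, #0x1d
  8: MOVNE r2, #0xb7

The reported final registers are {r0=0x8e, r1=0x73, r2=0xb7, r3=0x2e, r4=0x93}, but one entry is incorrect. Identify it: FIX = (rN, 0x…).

0: ✓ CMP  NZCV=1000
1: · SUBEQ
2: · SUBGE
3: ✓ CMP  NZCV=0010
4: · ADDLS
5: ✓ MOVPL  r2←0x5d
6: ✓ CMP  NZCV=0011
7: · MOVEQ
8: ✓ MOVNE  r2←0xb7

FIX = (r4, 0xda)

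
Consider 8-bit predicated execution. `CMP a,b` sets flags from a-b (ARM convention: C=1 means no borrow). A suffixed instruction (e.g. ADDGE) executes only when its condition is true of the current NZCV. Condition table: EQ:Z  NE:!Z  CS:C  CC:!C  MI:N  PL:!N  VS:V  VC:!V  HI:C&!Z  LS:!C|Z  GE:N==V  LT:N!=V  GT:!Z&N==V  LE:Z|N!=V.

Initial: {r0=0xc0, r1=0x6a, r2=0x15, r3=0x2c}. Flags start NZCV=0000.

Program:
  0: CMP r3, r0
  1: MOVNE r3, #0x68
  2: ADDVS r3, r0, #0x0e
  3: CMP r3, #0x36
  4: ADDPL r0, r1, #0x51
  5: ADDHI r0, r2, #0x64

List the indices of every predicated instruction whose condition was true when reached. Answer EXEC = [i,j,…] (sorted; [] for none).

EXEC = [1,4,5]

0: ✓ CMP  NZCV=0000
1: ✓ MOVNE  r3←0x68
2: · ADDVS
3: ✓ CMP  NZCV=0010
4: ✓ ADDPL  r0←0xbb
5: ✓ ADDHI  r0←0x79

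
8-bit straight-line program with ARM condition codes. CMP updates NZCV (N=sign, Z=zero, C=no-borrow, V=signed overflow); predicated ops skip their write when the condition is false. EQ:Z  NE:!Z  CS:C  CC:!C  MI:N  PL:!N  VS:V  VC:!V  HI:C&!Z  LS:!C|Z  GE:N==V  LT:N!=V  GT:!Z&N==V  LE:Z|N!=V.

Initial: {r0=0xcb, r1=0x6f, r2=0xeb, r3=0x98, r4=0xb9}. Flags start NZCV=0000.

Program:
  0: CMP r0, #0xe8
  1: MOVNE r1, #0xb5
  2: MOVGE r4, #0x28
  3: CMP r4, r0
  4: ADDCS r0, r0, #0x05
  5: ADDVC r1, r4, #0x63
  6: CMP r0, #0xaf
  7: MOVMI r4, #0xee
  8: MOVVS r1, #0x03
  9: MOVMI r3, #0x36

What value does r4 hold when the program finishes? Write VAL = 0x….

[0] flags=1000 → (cmp)
[1] flags=1000 NE?T → r1=0xb5
[2] flags=1000 GE?F → skip
[3] flags=1000 → (cmp)
[4] flags=1000 CS?F → skip
[5] flags=1000 VC?T → r1=0x1c
[6] flags=0010 → (cmp)
[7] flags=0010 MI?F → skip
[8] flags=0010 VS?F → skip
[9] flags=0010 MI?F → skip

VAL = 0xb9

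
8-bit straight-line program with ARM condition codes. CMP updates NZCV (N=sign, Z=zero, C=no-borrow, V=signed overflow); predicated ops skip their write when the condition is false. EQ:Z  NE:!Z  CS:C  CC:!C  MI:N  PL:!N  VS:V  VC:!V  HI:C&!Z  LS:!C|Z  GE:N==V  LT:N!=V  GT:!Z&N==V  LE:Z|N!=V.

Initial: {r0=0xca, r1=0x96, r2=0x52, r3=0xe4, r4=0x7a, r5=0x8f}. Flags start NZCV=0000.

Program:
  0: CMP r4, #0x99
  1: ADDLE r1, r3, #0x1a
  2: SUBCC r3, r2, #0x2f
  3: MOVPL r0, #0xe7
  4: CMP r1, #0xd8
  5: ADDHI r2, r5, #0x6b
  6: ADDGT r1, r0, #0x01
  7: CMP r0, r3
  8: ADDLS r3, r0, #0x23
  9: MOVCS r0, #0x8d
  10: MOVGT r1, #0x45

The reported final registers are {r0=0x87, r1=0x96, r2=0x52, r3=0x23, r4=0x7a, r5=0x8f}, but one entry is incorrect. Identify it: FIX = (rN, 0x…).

FIX = (r0, 0x8d)

[0] flags=1001 → (cmp)
[1] flags=1001 LE?F → skip
[2] flags=1001 CC?T → r3=0x23
[3] flags=1001 PL?F → skip
[4] flags=1000 → (cmp)
[5] flags=1000 HI?F → skip
[6] flags=1000 GT?F → skip
[7] flags=1010 → (cmp)
[8] flags=1010 LS?F → skip
[9] flags=1010 CS?T → r0=0x8d
[10] flags=1010 GT?F → skip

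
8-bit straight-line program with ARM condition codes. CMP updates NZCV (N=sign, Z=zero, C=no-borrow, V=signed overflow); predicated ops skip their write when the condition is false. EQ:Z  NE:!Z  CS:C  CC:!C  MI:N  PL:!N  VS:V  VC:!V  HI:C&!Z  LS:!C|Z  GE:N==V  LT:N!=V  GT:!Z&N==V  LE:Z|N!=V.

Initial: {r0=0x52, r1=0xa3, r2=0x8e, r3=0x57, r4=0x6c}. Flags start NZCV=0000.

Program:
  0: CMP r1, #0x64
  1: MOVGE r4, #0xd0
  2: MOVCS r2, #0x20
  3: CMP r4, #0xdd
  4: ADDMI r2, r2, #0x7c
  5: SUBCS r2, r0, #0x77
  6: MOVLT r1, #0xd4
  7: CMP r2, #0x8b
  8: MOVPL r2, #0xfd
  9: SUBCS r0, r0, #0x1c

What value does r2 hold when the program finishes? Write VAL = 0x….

VAL = 0xfd

0: ✓ CMP  NZCV=0011
1: · MOVGE
2: ✓ MOVCS  r2←0x20
3: ✓ CMP  NZCV=1001
4: ✓ ADDMI  r2←0x9c
5: · SUBCS
6: · MOVLT
7: ✓ CMP  NZCV=0010
8: ✓ MOVPL  r2←0xfd
9: ✓ SUBCS  r0←0x36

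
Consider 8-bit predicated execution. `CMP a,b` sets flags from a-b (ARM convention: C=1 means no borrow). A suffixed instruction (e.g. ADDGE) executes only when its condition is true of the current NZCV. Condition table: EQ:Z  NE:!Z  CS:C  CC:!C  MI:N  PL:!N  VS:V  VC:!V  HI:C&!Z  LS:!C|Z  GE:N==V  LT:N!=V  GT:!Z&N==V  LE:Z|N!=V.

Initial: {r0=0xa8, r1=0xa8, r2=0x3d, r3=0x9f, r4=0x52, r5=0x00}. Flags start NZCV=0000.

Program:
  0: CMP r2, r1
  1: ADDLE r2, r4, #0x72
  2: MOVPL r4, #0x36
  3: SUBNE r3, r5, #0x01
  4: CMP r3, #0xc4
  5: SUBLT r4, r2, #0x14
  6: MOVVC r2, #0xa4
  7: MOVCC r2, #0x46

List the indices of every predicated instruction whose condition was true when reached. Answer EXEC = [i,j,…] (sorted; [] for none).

EXEC = [3,6]

0: ✓ CMP  NZCV=1001
1: · ADDLE
2: · MOVPL
3: ✓ SUBNE  r3←0xff
4: ✓ CMP  NZCV=0010
5: · SUBLT
6: ✓ MOVVC  r2←0xa4
7: · MOVCC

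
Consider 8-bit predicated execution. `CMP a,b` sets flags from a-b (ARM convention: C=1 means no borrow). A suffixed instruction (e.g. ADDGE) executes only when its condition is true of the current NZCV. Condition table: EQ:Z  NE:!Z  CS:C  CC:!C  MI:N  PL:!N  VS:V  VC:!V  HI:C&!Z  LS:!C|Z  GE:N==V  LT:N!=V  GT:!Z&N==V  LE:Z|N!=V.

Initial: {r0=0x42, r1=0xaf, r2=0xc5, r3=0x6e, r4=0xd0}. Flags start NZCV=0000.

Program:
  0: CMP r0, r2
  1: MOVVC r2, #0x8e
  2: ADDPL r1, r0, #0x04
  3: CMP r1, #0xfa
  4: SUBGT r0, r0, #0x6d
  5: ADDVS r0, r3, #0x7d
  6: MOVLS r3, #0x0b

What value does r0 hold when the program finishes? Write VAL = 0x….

0: ✓ CMP  NZCV=0000
1: ✓ MOVVC  r2←0x8e
2: ✓ ADDPL  r1←0x46
3: ✓ CMP  NZCV=0000
4: ✓ SUBGT  r0←0xd5
5: · ADDVS
6: ✓ MOVLS  r3←0x0b

VAL = 0xd5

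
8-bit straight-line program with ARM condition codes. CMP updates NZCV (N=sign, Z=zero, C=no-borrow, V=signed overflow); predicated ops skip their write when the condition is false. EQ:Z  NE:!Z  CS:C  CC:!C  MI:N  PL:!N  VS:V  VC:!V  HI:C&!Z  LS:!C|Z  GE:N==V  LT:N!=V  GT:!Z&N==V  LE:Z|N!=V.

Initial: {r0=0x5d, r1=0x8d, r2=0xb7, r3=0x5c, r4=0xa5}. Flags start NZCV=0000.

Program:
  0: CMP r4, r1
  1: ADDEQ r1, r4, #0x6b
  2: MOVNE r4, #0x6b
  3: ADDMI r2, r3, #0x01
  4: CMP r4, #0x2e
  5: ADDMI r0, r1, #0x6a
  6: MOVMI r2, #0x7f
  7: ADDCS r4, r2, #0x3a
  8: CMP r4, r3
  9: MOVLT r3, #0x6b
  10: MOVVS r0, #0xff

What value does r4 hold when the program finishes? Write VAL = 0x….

[0] flags=0010 → (cmp)
[1] flags=0010 EQ?F → skip
[2] flags=0010 NE?T → r4=0x6b
[3] flags=0010 MI?F → skip
[4] flags=0010 → (cmp)
[5] flags=0010 MI?F → skip
[6] flags=0010 MI?F → skip
[7] flags=0010 CS?T → r4=0xf1
[8] flags=1010 → (cmp)
[9] flags=1010 LT?T → r3=0x6b
[10] flags=1010 VS?F → skip

VAL = 0xf1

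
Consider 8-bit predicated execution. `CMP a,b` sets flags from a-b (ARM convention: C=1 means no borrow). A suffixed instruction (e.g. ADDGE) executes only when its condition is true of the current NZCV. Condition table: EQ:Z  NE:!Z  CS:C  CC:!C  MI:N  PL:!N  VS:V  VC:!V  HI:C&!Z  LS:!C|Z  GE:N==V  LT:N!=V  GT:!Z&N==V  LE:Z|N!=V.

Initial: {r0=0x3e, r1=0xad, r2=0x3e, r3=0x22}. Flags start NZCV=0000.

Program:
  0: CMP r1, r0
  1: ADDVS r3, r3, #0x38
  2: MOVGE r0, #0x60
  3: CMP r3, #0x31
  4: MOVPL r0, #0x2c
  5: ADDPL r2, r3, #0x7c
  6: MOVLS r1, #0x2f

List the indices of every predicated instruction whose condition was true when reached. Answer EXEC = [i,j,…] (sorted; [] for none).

EXEC = [1,4,5]

0: ✓ CMP  NZCV=0011
1: ✓ ADDVS  r3←0x5a
2: · MOVGE
3: ✓ CMP  NZCV=0010
4: ✓ MOVPL  r0←0x2c
5: ✓ ADDPL  r2←0xd6
6: · MOVLS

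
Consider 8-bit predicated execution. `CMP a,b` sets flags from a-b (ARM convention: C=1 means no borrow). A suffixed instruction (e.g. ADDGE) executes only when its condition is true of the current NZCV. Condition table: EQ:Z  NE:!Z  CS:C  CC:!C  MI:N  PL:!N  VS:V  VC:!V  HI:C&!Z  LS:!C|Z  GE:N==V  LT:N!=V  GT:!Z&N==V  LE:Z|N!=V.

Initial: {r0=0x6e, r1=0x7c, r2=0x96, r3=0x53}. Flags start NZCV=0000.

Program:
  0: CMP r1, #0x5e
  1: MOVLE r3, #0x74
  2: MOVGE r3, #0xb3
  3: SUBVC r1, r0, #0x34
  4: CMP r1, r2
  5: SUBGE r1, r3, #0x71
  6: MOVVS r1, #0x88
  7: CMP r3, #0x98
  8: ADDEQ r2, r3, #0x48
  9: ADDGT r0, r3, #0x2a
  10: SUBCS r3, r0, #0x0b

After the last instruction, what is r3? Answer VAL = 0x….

0: ✓ CMP  NZCV=0010
1: · MOVLE
2: ✓ MOVGE  r3←0xb3
3: ✓ SUBVC  r1←0x3a
4: ✓ CMP  NZCV=1001
5: ✓ SUBGE  r1←0x42
6: ✓ MOVVS  r1←0x88
7: ✓ CMP  NZCV=0010
8: · ADDEQ
9: ✓ ADDGT  r0←0xdd
10: ✓ SUBCS  r3←0xd2

VAL = 0xd2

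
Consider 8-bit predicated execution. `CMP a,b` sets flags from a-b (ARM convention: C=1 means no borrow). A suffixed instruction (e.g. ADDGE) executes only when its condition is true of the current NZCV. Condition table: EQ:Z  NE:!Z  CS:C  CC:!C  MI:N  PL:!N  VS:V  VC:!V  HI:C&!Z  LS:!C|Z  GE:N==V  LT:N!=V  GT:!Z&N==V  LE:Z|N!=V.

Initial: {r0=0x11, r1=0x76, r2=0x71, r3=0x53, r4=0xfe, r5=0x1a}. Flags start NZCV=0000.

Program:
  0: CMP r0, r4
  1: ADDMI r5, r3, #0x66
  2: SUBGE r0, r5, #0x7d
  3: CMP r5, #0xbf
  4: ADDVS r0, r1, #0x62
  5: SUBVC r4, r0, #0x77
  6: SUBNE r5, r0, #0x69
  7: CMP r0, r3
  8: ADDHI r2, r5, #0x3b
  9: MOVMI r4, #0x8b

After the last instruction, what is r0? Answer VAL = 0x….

0: ✓ CMP  NZCV=0000
1: · ADDMI
2: ✓ SUBGE  r0←0x9d
3: ✓ CMP  NZCV=0000
4: · ADDVS
5: ✓ SUBVC  r4←0x26
6: ✓ SUBNE  r5←0x34
7: ✓ CMP  NZCV=0011
8: ✓ ADDHI  r2←0x6f
9: · MOVMI

VAL = 0x9d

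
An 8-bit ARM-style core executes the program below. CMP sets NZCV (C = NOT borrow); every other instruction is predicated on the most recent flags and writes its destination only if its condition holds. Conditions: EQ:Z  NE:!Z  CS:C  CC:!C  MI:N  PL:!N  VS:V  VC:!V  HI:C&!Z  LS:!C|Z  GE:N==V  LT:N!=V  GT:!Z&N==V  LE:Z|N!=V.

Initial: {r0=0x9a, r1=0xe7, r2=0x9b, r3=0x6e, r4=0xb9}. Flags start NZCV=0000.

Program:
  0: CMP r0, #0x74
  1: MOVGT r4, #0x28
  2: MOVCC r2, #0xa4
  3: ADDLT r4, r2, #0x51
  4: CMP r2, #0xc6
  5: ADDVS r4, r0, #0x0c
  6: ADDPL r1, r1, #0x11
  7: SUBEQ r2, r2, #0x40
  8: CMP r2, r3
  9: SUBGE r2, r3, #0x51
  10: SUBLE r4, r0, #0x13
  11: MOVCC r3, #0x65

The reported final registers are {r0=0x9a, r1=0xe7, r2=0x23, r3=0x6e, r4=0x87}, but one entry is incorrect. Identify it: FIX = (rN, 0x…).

0: ✓ CMP  NZCV=0011
1: · MOVGT
2: · MOVCC
3: ✓ ADDLT  r4←0xec
4: ✓ CMP  NZCV=1000
5: · ADDVS
6: · ADDPL
7: · SUBEQ
8: ✓ CMP  NZCV=0011
9: · SUBGE
10: ✓ SUBLE  r4←0x87
11: · MOVCC

FIX = (r2, 0x9b)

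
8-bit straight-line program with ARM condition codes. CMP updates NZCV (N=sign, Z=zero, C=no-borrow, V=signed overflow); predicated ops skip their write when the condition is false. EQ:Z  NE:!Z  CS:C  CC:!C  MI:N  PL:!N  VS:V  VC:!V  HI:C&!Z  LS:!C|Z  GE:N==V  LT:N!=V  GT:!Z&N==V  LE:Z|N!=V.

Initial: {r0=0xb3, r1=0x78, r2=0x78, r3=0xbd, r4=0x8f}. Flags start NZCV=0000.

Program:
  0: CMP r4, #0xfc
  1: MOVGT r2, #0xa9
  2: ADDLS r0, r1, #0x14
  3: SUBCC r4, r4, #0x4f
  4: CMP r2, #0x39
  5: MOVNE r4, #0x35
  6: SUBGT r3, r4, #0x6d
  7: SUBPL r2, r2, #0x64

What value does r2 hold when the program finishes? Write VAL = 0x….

VAL = 0x14

[0] flags=1000 → (cmp)
[1] flags=1000 GT?F → skip
[2] flags=1000 LS?T → r0=0x8c
[3] flags=1000 CC?T → r4=0x40
[4] flags=0010 → (cmp)
[5] flags=0010 NE?T → r4=0x35
[6] flags=0010 GT?T → r3=0xc8
[7] flags=0010 PL?T → r2=0x14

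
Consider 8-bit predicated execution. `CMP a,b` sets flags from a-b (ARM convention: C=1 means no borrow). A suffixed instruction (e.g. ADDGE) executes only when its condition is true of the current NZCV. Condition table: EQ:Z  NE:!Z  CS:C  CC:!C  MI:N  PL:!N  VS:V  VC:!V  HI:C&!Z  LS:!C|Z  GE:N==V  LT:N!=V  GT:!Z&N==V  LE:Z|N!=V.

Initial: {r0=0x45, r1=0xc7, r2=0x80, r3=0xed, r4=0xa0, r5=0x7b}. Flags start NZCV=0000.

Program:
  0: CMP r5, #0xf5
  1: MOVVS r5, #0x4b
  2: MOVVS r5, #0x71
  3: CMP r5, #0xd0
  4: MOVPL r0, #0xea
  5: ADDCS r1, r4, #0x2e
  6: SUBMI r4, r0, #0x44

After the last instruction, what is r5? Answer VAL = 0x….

[0] flags=1001 → (cmp)
[1] flags=1001 VS?T → r5=0x4b
[2] flags=1001 VS?T → r5=0x71
[3] flags=1001 → (cmp)
[4] flags=1001 PL?F → skip
[5] flags=1001 CS?F → skip
[6] flags=1001 MI?T → r4=0x01

VAL = 0x71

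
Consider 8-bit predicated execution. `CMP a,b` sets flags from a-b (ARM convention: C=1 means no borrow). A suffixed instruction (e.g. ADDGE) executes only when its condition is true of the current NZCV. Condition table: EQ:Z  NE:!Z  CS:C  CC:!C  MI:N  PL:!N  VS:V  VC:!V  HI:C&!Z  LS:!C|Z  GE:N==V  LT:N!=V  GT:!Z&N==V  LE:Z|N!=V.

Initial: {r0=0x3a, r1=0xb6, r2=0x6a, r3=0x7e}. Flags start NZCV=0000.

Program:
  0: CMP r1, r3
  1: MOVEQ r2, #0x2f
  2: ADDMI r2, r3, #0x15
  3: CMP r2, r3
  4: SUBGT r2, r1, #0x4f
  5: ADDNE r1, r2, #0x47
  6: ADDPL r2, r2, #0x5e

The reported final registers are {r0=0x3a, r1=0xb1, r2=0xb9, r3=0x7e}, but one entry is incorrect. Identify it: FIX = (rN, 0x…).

FIX = (r2, 0x6a)

[0] flags=0011 → (cmp)
[1] flags=0011 EQ?F → skip
[2] flags=0011 MI?F → skip
[3] flags=1000 → (cmp)
[4] flags=1000 GT?F → skip
[5] flags=1000 NE?T → r1=0xb1
[6] flags=1000 PL?F → skip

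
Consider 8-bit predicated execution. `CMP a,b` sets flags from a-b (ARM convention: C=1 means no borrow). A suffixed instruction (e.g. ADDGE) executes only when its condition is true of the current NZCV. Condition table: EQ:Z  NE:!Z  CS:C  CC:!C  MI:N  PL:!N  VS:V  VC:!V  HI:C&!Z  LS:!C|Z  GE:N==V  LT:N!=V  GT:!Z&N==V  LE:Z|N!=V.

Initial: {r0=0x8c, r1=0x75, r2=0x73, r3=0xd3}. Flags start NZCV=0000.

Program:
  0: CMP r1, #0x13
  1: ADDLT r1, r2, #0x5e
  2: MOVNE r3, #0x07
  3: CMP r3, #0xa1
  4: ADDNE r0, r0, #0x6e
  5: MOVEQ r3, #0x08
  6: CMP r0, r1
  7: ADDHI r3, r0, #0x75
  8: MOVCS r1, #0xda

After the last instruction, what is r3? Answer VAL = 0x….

VAL = 0x6f

0: ✓ CMP  NZCV=0010
1: · ADDLT
2: ✓ MOVNE  r3←0x07
3: ✓ CMP  NZCV=0000
4: ✓ ADDNE  r0←0xfa
5: · MOVEQ
6: ✓ CMP  NZCV=1010
7: ✓ ADDHI  r3←0x6f
8: ✓ MOVCS  r1←0xda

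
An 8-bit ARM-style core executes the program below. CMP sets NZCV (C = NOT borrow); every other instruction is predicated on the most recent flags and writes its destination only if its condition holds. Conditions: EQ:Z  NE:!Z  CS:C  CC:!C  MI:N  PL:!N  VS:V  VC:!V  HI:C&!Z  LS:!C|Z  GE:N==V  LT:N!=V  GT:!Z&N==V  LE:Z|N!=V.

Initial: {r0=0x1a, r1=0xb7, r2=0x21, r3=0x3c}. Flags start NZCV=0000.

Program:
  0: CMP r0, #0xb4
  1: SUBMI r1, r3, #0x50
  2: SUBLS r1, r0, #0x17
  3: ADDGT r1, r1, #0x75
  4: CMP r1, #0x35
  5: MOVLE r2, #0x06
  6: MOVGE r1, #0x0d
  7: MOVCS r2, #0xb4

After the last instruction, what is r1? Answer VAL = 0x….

VAL = 0x0d

[0] flags=0000 → (cmp)
[1] flags=0000 MI?F → skip
[2] flags=0000 LS?T → r1=0x03
[3] flags=0000 GT?T → r1=0x78
[4] flags=0010 → (cmp)
[5] flags=0010 LE?F → skip
[6] flags=0010 GE?T → r1=0x0d
[7] flags=0010 CS?T → r2=0xb4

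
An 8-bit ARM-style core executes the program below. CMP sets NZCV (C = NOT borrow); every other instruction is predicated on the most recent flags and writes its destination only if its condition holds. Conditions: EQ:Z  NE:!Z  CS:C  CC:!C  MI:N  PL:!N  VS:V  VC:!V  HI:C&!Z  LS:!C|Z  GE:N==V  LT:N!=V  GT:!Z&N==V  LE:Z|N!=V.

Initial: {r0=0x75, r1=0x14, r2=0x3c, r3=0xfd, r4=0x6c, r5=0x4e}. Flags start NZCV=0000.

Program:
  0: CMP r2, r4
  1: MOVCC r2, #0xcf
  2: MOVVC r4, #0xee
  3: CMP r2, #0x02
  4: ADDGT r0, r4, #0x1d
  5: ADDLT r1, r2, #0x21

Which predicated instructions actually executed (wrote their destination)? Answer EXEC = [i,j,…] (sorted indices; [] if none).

EXEC = [1,2,5]

0: ✓ CMP  NZCV=1000
1: ✓ MOVCC  r2←0xcf
2: ✓ MOVVC  r4←0xee
3: ✓ CMP  NZCV=1010
4: · ADDGT
5: ✓ ADDLT  r1←0xf0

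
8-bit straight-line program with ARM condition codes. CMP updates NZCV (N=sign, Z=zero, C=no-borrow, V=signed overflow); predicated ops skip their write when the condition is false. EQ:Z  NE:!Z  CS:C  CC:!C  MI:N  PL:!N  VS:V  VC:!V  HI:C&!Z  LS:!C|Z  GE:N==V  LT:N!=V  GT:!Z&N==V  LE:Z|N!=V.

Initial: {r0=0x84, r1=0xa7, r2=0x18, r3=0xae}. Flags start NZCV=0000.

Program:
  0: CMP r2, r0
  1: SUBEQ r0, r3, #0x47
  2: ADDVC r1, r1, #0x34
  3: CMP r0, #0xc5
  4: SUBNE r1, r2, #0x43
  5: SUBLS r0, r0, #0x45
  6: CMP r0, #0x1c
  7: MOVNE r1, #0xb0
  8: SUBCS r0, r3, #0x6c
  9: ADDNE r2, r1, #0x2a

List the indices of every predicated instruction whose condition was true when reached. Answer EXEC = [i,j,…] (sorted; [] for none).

[0] flags=1001 → (cmp)
[1] flags=1001 EQ?F → skip
[2] flags=1001 VC?F → skip
[3] flags=1000 → (cmp)
[4] flags=1000 NE?T → r1=0xd5
[5] flags=1000 LS?T → r0=0x3f
[6] flags=0010 → (cmp)
[7] flags=0010 NE?T → r1=0xb0
[8] flags=0010 CS?T → r0=0x42
[9] flags=0010 NE?T → r2=0xda

EXEC = [4,5,7,8,9]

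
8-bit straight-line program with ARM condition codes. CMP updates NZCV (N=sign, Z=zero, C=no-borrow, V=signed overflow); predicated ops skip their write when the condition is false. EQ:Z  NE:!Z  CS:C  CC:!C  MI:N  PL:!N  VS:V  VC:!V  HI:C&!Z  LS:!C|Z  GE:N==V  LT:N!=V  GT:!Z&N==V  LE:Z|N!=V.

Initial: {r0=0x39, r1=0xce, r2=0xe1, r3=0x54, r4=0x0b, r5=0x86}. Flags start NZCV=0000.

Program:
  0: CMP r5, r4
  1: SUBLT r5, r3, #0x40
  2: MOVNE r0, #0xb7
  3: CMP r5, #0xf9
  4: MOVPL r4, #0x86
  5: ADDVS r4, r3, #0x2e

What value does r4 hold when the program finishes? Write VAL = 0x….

VAL = 0x86

[0] flags=0011 → (cmp)
[1] flags=0011 LT?T → r5=0x14
[2] flags=0011 NE?T → r0=0xb7
[3] flags=0000 → (cmp)
[4] flags=0000 PL?T → r4=0x86
[5] flags=0000 VS?F → skip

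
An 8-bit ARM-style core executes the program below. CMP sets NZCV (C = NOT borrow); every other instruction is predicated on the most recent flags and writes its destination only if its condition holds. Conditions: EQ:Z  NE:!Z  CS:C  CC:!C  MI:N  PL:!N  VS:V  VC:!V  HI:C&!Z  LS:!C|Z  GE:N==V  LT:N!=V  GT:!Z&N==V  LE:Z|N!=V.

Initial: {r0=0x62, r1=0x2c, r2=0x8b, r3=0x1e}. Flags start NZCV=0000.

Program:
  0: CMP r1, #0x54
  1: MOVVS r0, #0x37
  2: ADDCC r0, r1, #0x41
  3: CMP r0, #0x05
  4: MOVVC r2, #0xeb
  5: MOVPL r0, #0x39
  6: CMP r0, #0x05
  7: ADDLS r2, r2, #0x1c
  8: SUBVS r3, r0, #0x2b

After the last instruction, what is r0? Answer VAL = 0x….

[0] flags=1000 → (cmp)
[1] flags=1000 VS?F → skip
[2] flags=1000 CC?T → r0=0x6d
[3] flags=0010 → (cmp)
[4] flags=0010 VC?T → r2=0xeb
[5] flags=0010 PL?T → r0=0x39
[6] flags=0010 → (cmp)
[7] flags=0010 LS?F → skip
[8] flags=0010 VS?F → skip

VAL = 0x39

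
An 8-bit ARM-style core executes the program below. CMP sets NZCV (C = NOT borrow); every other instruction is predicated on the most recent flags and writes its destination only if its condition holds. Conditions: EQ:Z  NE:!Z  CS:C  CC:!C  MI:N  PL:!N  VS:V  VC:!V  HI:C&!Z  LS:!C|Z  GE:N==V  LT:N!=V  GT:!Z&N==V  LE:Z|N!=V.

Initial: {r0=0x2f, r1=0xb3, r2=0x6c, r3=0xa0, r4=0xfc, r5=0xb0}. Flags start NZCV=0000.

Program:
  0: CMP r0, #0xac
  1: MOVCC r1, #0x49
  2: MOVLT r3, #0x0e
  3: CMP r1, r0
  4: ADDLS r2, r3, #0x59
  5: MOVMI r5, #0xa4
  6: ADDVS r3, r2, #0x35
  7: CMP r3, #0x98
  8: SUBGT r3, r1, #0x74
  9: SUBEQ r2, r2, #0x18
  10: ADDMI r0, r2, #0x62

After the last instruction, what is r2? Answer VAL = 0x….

0: ✓ CMP  NZCV=1001
1: ✓ MOVCC  r1←0x49
2: · MOVLT
3: ✓ CMP  NZCV=0010
4: · ADDLS
5: · MOVMI
6: · ADDVS
7: ✓ CMP  NZCV=0010
8: ✓ SUBGT  r3←0xd5
9: · SUBEQ
10: · ADDMI

VAL = 0x6c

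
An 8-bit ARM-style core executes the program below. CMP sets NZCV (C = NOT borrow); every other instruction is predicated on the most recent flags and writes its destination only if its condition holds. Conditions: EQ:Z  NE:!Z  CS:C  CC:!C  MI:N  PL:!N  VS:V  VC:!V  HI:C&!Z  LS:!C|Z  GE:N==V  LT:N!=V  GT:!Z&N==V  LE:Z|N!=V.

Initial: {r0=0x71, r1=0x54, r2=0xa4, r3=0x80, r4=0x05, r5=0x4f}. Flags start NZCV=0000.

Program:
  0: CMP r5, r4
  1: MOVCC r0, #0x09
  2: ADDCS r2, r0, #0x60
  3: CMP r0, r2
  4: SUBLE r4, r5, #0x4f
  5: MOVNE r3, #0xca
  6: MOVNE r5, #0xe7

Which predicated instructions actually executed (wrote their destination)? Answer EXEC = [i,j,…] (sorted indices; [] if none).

EXEC = [2,5,6]

[0] flags=0010 → (cmp)
[1] flags=0010 CC?F → skip
[2] flags=0010 CS?T → r2=0xd1
[3] flags=1001 → (cmp)
[4] flags=1001 LE?F → skip
[5] flags=1001 NE?T → r3=0xca
[6] flags=1001 NE?T → r5=0xe7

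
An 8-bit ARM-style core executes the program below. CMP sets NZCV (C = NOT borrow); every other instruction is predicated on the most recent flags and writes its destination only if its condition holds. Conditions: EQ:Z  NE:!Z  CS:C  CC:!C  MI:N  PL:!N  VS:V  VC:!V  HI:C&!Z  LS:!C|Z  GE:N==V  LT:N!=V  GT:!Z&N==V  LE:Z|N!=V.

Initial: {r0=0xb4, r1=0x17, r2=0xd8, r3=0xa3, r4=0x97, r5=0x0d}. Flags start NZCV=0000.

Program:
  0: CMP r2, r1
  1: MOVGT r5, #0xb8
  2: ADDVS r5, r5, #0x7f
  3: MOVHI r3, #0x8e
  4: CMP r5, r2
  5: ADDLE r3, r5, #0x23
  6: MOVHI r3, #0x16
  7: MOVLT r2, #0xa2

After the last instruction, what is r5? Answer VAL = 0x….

VAL = 0x0d

0: ✓ CMP  NZCV=1010
1: · MOVGT
2: · ADDVS
3: ✓ MOVHI  r3←0x8e
4: ✓ CMP  NZCV=0000
5: · ADDLE
6: · MOVHI
7: · MOVLT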